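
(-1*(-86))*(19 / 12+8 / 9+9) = 986.61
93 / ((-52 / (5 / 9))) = -155 / 156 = -0.99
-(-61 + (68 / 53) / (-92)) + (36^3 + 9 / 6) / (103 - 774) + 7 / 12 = -77904715 / 9815388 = -7.94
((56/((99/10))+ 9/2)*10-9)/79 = 1.17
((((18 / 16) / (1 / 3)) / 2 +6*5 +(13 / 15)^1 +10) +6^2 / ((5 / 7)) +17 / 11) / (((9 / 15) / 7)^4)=74874884875 / 42768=1750722.15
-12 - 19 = -31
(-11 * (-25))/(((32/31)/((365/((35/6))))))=1866975/112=16669.42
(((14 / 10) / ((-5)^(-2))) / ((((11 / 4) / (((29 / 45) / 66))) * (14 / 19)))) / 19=29 / 3267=0.01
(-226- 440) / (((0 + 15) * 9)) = -74 / 15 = -4.93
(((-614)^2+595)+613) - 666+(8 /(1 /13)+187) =377829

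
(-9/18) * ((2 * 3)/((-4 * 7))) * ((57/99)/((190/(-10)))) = -1/308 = -0.00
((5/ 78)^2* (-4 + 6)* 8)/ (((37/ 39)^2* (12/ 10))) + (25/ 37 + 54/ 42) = 58138/ 28749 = 2.02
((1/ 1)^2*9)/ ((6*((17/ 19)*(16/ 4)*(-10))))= -57/ 1360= -0.04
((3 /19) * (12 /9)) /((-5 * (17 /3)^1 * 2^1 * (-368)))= 3 /297160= 0.00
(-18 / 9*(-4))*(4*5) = 160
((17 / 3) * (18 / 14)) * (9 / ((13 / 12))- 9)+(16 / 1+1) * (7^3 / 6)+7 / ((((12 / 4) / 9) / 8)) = 619595 / 546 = 1134.79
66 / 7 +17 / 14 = 149 / 14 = 10.64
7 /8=0.88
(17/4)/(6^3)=17/864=0.02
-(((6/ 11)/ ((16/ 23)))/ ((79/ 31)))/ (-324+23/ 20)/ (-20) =-2139/ 44889064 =-0.00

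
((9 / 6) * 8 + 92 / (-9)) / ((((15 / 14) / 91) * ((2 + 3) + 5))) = 10192 / 675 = 15.10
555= 555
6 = 6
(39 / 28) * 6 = 117 / 14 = 8.36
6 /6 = 1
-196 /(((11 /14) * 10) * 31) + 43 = 71943 /1705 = 42.20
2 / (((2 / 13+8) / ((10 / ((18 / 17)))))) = 1105 / 477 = 2.32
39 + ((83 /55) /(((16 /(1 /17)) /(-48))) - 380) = -319084 /935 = -341.27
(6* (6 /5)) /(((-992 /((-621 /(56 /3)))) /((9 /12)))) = 0.18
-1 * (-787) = 787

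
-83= -83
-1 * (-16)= 16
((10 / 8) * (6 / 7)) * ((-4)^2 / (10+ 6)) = 15 / 14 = 1.07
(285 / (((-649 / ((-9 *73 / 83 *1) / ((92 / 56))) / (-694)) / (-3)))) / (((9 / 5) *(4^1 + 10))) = 216580050 / 1238941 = 174.81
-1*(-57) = 57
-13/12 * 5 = -5.42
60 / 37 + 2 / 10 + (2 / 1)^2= 1077 / 185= 5.82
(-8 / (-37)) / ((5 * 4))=2 / 185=0.01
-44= -44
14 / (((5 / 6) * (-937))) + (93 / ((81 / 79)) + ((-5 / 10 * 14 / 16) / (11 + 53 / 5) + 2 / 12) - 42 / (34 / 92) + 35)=1676997161 / 137626560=12.19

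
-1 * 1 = -1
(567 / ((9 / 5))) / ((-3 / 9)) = -945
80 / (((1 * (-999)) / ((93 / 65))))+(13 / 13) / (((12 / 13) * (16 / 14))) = 115441 / 138528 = 0.83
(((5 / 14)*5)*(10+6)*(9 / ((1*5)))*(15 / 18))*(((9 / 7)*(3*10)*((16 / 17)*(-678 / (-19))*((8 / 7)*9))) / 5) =12653107200 / 110789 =114209.06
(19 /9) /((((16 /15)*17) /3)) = 95 /272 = 0.35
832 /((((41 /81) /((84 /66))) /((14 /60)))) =1100736 /2255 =488.13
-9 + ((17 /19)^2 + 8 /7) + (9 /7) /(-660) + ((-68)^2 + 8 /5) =366804563 /79420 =4618.54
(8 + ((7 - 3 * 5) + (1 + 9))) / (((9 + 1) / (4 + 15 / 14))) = 71 / 14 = 5.07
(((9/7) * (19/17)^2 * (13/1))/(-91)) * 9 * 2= -58482/14161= -4.13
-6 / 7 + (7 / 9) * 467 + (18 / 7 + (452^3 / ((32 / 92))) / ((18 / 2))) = 1858474327 / 63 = 29499592.49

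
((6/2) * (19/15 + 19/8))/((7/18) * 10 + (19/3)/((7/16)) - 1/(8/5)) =27531/44705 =0.62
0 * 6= 0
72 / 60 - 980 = -4894 / 5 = -978.80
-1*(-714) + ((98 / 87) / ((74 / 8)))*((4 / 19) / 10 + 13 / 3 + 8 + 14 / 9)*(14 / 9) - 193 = 12970545589 / 24770205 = 523.63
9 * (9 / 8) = 81 / 8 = 10.12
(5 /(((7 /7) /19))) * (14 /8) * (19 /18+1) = 24605 /72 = 341.74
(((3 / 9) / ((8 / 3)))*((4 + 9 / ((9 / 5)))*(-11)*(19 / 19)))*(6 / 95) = -297 / 380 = -0.78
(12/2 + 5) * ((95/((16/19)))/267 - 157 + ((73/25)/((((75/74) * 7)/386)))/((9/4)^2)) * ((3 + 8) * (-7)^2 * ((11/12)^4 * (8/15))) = -2350378997684804779/8408577600000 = -279521.59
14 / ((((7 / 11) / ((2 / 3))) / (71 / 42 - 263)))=-241450 / 63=-3832.54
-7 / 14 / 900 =-1 / 1800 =-0.00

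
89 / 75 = 1.19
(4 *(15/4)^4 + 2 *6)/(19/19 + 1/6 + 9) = 154179/1952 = 78.99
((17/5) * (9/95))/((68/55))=99/380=0.26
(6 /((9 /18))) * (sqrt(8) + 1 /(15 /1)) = 4 /5 + 24 * sqrt(2) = 34.74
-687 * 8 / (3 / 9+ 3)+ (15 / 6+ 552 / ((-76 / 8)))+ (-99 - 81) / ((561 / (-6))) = -60489119 / 35530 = -1702.48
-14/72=-7/36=-0.19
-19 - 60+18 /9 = -77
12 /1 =12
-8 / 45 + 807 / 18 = 4019 / 90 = 44.66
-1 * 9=-9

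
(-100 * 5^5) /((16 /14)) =-546875 /2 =-273437.50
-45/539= -0.08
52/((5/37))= 1924/5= 384.80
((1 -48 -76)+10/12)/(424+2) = -0.29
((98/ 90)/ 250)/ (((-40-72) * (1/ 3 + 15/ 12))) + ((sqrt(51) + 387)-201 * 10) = -462555007/ 285000 + sqrt(51) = -1615.86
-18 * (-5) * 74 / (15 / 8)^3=75776 / 75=1010.35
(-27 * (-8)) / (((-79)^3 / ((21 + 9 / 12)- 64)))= 9126 / 493039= 0.02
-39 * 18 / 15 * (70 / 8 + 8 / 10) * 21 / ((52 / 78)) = -1407861 / 100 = -14078.61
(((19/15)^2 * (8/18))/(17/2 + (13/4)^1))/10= 2888/475875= 0.01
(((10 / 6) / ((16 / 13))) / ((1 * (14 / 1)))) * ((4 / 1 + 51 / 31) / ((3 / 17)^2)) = 17.53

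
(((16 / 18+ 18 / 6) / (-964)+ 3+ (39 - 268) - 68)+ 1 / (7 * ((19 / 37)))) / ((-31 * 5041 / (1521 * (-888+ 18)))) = -24916629721425 / 10017908726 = -2487.21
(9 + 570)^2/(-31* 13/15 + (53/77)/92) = -35622708660/2854057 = -12481.43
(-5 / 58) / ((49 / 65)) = -325 / 2842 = -0.11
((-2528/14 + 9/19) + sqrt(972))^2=590939917/17689 - 862308 * sqrt(3)/133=22177.41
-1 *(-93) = 93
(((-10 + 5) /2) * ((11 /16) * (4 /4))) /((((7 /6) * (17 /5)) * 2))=-825 /3808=-0.22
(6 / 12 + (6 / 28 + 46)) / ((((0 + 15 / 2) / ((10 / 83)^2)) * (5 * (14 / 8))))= 0.01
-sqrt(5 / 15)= -0.58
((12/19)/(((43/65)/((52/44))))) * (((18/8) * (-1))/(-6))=7605/17974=0.42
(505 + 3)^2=258064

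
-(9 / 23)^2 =-81 / 529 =-0.15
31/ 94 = 0.33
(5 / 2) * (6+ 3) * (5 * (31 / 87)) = 2325 / 58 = 40.09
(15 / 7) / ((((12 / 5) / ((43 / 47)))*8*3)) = 1075 / 31584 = 0.03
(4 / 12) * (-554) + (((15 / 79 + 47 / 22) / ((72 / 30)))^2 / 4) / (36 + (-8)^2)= -1285183098119 / 6959563776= -184.66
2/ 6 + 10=31/ 3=10.33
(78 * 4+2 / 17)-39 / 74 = 391981 / 1258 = 311.59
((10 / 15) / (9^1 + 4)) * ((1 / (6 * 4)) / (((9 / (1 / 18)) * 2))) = 1 / 151632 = 0.00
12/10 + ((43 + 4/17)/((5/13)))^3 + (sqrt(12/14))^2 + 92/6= 732785179393/515865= 1420497.96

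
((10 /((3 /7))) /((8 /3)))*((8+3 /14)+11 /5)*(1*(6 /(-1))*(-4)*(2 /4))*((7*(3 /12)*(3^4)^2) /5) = 100442349 /40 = 2511058.72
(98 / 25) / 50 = 49 / 625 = 0.08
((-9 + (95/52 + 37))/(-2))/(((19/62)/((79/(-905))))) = 3798399/894140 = 4.25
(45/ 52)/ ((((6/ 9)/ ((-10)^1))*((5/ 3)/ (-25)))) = 194.71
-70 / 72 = -35 / 36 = -0.97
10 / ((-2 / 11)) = -55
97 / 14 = 6.93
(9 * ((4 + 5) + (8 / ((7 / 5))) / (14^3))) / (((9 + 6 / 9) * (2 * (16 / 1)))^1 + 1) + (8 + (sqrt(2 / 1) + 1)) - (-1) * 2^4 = sqrt(2) + 56466853 / 2235331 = 26.68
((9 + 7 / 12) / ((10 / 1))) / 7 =23 / 168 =0.14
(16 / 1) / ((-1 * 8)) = -2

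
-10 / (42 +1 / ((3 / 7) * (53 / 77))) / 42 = -0.01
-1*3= -3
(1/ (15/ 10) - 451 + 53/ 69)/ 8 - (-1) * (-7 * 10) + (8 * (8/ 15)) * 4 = -75299/ 690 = -109.13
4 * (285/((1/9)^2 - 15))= -76.06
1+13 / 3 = 16 / 3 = 5.33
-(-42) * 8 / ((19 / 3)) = 1008 / 19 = 53.05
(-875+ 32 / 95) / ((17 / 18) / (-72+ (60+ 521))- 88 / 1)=761298066 / 76592705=9.94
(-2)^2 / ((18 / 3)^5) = 0.00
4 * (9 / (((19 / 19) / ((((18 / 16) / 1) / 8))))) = 81 / 16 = 5.06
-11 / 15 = -0.73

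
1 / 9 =0.11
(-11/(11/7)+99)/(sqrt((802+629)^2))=92/1431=0.06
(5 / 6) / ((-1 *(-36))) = 5 / 216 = 0.02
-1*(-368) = 368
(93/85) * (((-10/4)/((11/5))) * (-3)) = 1395/374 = 3.73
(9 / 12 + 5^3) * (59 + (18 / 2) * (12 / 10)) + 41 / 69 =12113563 / 1380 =8777.94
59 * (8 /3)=472 /3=157.33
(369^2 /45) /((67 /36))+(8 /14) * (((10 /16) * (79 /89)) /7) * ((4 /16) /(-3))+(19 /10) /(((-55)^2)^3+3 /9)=147930068131276772932 /90989137601935545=1625.80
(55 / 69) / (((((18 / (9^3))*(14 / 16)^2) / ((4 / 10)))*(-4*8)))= -594 / 1127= -0.53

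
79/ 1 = 79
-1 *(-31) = 31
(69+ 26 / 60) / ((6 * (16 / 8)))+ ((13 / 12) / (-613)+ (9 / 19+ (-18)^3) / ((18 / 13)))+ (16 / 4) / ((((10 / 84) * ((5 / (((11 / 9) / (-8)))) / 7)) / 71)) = -98871713677 / 20964600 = -4716.13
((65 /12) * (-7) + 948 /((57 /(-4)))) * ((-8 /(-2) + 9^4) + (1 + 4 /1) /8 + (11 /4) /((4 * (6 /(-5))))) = -15008024185 /21888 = -685673.62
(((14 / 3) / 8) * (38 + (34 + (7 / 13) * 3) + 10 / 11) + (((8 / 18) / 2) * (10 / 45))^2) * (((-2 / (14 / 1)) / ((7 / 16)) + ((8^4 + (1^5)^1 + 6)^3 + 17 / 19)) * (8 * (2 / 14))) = 6994700495843094818260 / 2038133097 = 3431915465255.36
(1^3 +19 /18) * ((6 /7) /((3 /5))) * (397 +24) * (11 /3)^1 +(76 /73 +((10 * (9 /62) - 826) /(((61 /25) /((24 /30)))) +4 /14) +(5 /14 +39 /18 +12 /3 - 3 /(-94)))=10473350617801 /2452471938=4270.53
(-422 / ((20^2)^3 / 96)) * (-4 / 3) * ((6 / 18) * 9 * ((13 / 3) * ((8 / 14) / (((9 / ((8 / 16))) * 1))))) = 0.00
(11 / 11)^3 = 1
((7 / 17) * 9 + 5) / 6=74 / 51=1.45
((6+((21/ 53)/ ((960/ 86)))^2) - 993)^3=-357540224419401194214754817502599/ 371856274163236864000000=-961501120.89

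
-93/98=-0.95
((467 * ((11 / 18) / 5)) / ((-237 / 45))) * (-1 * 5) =25685 / 474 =54.19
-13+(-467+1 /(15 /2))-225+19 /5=-10516 /15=-701.07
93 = 93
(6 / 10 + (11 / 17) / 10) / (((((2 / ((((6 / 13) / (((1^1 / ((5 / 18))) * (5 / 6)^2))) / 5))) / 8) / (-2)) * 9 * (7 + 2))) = -1808 / 745875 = -0.00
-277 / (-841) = 0.33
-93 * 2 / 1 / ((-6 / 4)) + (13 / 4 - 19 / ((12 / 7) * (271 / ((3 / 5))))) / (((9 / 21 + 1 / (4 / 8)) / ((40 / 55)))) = 31664488 / 253385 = 124.97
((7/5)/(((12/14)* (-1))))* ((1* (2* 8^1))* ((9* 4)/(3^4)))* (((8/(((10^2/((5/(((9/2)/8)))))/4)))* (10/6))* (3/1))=-200704/1215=-165.19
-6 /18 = -1 /3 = -0.33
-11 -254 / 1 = -265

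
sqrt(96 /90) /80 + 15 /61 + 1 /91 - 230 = -1275304 /5551 + sqrt(15) /300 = -229.73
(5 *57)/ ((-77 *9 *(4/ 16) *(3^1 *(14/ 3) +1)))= -76/ 693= -0.11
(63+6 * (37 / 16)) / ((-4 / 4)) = -615 / 8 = -76.88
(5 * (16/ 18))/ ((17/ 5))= 200/ 153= 1.31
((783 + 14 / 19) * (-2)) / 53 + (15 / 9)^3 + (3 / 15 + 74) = 6695924 / 135945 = 49.25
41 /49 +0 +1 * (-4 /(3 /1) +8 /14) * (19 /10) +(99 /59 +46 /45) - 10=-1029142 /130095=-7.91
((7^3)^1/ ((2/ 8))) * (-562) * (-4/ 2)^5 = 24674048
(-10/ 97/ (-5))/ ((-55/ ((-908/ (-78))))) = -908/ 208065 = -0.00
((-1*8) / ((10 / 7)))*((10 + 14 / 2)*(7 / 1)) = -3332 / 5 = -666.40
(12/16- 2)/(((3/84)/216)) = -7560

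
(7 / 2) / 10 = 7 / 20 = 0.35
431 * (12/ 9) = 1724/ 3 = 574.67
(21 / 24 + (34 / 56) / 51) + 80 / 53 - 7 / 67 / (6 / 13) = 1294535 / 596568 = 2.17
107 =107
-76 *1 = -76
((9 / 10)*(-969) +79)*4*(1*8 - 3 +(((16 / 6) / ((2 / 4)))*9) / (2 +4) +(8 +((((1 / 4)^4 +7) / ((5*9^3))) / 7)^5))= -282896057121863281432992509176571554669 / 4246387849995846338538897408000000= -66620.40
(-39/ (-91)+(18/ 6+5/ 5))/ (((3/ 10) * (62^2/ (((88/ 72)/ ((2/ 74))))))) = 0.17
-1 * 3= -3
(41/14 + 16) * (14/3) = 88.33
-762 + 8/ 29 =-22090/ 29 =-761.72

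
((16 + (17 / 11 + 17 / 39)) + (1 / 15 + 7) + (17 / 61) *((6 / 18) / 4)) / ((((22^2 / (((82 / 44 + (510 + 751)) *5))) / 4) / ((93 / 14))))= 1614491550693 / 185765008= 8691.04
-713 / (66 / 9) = -2139 / 22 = -97.23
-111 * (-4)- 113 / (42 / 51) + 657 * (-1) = -4903 / 14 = -350.21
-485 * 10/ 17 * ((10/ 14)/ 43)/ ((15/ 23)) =-111550/ 15351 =-7.27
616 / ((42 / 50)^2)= 55000 / 63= 873.02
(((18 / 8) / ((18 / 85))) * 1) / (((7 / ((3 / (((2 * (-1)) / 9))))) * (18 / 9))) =-10.25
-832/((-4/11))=2288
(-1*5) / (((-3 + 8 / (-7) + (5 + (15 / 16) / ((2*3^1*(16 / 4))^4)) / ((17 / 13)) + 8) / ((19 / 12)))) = -1666990080 / 1617297863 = -1.03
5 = 5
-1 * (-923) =923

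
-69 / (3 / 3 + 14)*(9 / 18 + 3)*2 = -161 / 5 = -32.20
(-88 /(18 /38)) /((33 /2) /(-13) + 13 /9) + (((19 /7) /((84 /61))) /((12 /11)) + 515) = -157228283 /289296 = -543.49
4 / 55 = 0.07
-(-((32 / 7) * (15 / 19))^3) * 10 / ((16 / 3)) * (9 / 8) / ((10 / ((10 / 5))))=46656000 / 2352637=19.83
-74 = -74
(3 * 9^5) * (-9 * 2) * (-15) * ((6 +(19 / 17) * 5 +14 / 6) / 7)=11319693300 / 119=95123473.11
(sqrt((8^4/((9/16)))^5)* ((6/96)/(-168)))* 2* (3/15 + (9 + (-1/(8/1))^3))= -263368736768/8505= -30966341.77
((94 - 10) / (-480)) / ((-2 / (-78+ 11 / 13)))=-7021 / 1040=-6.75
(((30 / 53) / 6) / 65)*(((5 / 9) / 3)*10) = 50 / 18603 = 0.00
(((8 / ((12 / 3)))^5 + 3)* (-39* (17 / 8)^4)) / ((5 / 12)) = -68403699 / 1024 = -66800.49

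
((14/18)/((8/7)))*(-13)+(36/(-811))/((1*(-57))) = -9814669/1109448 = -8.85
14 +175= 189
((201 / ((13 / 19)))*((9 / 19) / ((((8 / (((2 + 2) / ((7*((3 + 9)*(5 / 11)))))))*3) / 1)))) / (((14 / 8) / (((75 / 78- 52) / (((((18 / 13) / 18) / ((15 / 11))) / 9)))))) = -7201629 / 2548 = -2826.39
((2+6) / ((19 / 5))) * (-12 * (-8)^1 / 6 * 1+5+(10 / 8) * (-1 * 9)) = 390 / 19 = 20.53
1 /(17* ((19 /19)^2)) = 1 /17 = 0.06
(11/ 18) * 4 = 22/ 9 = 2.44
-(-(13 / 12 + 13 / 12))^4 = -28561 / 1296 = -22.04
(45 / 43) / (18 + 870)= 15 / 12728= 0.00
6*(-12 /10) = -36 /5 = -7.20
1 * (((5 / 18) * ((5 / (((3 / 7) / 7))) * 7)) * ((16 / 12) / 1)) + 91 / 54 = 34573 / 162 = 213.41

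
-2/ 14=-1/ 7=-0.14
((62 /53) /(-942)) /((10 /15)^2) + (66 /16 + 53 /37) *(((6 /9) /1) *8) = 109494037 /3694524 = 29.64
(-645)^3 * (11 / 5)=-590339475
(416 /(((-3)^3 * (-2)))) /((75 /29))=6032 /2025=2.98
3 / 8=0.38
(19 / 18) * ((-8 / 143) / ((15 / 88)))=-608 / 1755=-0.35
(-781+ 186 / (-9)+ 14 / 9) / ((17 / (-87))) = 208829 / 51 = 4094.69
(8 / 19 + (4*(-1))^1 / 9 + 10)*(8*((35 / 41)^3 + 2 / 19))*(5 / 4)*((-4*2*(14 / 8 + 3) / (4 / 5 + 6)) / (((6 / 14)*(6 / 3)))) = -94786340950 / 200353347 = -473.10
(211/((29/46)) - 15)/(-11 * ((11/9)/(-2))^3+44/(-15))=-270342360/357599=-755.99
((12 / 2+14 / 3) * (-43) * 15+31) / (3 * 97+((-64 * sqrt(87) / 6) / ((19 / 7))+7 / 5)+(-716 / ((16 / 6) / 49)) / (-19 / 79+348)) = -142518517941934285470 / 5187389144119254187- 2200092587403177600 * sqrt(87) / 5187389144119254187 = -31.43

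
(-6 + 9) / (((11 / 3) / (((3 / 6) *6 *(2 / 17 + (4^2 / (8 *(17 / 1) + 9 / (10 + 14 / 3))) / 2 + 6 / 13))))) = 22874400 / 14612741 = 1.57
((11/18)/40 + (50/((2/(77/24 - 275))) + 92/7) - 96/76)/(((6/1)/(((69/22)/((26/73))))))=-1090561183973/109549440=-9954.97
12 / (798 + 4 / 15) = 90 / 5987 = 0.02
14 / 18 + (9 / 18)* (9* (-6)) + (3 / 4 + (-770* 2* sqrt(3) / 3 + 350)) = 11683 / 36 -1540* sqrt(3) / 3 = -564.59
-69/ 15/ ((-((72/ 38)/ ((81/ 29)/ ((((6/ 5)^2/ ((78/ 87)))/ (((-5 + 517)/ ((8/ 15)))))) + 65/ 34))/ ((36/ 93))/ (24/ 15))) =16707616484/ 6648105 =2513.14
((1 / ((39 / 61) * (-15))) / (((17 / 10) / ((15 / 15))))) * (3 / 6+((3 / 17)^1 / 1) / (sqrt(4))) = -1220 / 33813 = -0.04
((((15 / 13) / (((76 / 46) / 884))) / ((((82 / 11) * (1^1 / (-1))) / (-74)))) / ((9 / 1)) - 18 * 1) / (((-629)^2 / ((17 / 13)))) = 1549304 / 707057013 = 0.00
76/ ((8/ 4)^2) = 19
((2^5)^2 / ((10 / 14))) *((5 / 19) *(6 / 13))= 174.12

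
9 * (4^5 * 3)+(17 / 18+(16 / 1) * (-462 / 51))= 8416225 / 306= 27504.00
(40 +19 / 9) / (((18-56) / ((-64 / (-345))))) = -12128 / 58995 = -0.21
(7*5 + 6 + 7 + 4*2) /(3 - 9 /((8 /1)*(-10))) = 4480 /249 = 17.99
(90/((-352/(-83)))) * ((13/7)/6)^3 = 0.63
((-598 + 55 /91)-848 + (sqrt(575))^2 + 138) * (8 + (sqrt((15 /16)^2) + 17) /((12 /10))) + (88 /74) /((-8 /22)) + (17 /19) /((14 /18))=-4301307357 /255892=-16809.07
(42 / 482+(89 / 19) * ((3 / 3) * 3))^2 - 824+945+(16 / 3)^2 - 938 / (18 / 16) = -30469612225 / 62901723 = -484.40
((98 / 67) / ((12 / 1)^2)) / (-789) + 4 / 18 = 0.22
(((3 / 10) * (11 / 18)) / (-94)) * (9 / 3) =-11 / 1880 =-0.01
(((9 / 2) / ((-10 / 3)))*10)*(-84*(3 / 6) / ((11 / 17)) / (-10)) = -87.63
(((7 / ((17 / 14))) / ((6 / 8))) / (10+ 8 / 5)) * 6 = 3.98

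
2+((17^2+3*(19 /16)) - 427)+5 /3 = -6277 /48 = -130.77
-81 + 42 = -39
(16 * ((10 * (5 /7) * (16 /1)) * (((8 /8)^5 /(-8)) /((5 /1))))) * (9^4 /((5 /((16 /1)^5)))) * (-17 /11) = 7485121363968 /77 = 97209368363.22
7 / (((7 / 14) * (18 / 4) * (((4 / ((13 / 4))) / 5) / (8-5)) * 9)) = 455 / 108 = 4.21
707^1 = 707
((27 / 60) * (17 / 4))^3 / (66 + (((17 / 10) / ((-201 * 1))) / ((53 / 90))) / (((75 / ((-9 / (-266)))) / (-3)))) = 563839310097 / 5319797278720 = 0.11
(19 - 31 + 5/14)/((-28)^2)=-163/10976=-0.01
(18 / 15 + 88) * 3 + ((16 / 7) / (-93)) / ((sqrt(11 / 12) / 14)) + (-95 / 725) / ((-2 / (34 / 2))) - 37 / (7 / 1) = 534759 / 2030 - 64 * sqrt(33) / 1023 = 263.07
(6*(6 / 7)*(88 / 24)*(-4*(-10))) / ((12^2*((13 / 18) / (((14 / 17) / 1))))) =1320 / 221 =5.97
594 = 594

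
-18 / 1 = -18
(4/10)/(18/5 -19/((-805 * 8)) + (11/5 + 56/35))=2576/47675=0.05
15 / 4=3.75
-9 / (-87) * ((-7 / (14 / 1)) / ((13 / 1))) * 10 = -15 / 377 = -0.04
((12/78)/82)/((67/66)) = 0.00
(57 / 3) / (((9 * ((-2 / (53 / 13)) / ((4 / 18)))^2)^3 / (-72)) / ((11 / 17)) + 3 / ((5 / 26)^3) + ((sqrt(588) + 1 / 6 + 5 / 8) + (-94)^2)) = 18925655886961341437135314952848500 / 7418425663981112054858353425392131081 - 35576232957915723029869258500000 * sqrt(3) / 7418425663981112054858353425392131081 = 0.00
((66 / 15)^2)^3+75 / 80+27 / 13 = 23592816907 / 3250000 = 7259.33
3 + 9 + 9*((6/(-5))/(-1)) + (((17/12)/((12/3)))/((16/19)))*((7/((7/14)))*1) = 55081/1920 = 28.69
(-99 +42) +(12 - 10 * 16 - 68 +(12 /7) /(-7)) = -13389 /49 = -273.24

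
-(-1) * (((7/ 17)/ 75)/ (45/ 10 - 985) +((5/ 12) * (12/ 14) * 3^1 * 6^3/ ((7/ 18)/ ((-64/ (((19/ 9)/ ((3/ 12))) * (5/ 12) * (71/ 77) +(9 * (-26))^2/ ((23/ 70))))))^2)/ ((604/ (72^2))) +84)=33170231720183066523021785054/ 394874631581473619912258475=84.00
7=7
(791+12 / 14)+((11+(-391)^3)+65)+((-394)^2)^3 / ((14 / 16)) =4275326353692118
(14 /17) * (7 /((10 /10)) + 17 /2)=217 /17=12.76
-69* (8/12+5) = -391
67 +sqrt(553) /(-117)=67 - sqrt(553) /117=66.80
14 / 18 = 7 / 9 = 0.78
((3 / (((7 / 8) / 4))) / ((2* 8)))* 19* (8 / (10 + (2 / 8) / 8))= 9728 / 749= 12.99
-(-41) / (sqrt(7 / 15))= 41 * sqrt(105) / 7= 60.02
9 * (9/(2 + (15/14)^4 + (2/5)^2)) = 2881200/123707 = 23.29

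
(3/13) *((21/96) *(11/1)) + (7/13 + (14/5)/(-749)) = 18661/17120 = 1.09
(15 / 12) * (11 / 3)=55 / 12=4.58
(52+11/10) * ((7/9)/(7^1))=59/10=5.90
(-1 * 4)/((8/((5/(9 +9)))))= -5/36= -0.14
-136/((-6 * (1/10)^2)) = 6800/3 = 2266.67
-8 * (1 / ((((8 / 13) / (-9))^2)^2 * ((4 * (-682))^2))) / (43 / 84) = -3935163141 / 40960679936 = -0.10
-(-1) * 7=7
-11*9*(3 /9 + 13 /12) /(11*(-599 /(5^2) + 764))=-425 /24668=-0.02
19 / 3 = 6.33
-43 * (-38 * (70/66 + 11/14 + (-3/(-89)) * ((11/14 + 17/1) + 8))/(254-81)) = 91222952/3556707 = 25.65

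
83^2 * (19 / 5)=130891 / 5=26178.20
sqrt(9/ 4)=3/ 2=1.50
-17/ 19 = -0.89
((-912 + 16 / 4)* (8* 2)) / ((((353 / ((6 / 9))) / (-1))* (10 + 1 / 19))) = 552064 / 202269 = 2.73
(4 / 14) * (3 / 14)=3 / 49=0.06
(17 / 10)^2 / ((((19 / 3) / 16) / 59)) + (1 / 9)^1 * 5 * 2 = 431.87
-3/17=-0.18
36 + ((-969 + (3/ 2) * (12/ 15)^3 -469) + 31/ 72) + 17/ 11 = -138526343/ 99000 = -1399.26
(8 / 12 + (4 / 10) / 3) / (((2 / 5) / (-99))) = -198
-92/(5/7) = -644/5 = -128.80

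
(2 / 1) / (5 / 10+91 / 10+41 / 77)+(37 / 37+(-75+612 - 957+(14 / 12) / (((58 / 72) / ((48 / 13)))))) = -608058957 / 1470677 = -413.46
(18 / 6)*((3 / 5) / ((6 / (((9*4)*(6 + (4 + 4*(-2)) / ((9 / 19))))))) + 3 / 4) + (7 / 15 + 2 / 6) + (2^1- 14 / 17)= -7539 / 340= -22.17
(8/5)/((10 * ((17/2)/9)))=72/425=0.17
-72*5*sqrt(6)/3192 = -15*sqrt(6)/133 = -0.28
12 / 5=2.40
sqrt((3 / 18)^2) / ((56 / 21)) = 1 / 16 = 0.06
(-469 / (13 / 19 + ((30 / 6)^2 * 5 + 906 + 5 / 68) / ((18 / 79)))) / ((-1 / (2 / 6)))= 1211896 / 35085175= 0.03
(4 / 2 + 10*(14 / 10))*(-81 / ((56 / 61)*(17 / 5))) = -49410 / 119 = -415.21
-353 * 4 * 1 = -1412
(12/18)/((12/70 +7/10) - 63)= -140/13047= -0.01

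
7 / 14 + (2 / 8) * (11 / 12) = 0.73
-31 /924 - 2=-1879 /924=-2.03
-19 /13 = -1.46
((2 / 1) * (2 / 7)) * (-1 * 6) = -24 / 7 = -3.43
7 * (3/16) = 21/16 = 1.31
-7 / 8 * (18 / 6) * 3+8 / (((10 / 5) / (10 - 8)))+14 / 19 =0.86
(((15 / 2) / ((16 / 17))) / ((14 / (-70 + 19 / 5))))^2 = 284968161 / 200704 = 1419.84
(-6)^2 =36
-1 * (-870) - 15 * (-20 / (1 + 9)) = 900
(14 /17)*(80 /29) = 1120 /493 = 2.27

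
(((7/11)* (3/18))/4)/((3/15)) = 35/264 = 0.13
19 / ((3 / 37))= 703 / 3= 234.33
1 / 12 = 0.08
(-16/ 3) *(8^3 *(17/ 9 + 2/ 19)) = -2793472/ 513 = -5445.36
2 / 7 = 0.29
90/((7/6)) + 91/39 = 1669/21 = 79.48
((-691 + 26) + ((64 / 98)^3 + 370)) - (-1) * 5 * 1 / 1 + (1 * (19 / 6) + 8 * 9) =-151452953 / 705894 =-214.55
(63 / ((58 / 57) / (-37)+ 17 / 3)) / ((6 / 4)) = 12654 / 1699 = 7.45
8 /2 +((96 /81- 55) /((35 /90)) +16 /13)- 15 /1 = -40445 /273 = -148.15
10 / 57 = 0.18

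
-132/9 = -44/3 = -14.67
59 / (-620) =-59 / 620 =-0.10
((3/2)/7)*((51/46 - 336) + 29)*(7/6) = -14071/184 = -76.47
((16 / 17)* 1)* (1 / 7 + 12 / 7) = 208 / 119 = 1.75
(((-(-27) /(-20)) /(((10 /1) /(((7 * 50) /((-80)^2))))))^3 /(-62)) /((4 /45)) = 60761421 /832149913600000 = 0.00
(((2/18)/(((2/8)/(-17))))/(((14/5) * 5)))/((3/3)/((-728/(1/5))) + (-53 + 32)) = 17680/687969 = 0.03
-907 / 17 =-53.35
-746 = -746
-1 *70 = -70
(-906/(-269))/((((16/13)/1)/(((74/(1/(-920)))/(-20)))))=5011539/538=9315.13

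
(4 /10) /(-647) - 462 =-1494572 /3235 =-462.00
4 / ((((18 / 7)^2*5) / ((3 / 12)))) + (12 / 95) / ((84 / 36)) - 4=-843659 / 215460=-3.92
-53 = -53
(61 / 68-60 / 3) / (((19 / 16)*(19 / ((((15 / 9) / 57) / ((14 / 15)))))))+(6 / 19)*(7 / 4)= 858839 / 1632442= 0.53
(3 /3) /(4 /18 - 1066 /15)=-45 /3188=-0.01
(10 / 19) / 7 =10 / 133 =0.08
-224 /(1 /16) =-3584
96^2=9216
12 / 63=4 / 21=0.19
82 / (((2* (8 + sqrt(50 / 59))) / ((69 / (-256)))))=-2419 / 1728 + 205* sqrt(118) / 13824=-1.24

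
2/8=1/4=0.25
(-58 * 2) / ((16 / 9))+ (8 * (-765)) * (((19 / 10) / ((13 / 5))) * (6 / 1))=-1398753 / 52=-26899.10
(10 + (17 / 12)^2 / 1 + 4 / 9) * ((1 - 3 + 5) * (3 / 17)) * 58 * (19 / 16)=987943 / 2176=454.02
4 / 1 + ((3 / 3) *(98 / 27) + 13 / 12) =941 / 108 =8.71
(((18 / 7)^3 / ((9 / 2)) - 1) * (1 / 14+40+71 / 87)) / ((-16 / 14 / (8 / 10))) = -47460353 / 596820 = -79.52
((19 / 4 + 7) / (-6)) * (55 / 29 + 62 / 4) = -34.07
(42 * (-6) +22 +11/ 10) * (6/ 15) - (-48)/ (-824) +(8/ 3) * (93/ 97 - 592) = -1249670447/ 749325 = -1667.73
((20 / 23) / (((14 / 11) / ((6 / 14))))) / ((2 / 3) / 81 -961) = -80190 / 263178167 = -0.00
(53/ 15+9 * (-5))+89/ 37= -21679/ 555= -39.06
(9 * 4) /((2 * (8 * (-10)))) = -9 /40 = -0.22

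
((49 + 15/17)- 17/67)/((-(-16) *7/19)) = 1074013/127568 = 8.42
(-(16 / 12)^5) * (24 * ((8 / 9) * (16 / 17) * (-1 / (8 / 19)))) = 2490368 / 12393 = 200.95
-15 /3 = -5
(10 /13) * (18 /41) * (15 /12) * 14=3150 /533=5.91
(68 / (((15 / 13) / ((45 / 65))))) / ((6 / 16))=544 / 5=108.80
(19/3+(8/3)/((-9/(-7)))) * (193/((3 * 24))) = 43811/1944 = 22.54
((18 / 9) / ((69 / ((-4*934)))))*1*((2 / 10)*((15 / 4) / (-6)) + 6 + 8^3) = -1289854 / 23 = -56080.61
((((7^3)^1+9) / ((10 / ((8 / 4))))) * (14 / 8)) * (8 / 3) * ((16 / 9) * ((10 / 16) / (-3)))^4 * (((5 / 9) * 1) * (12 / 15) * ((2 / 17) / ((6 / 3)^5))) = 2464000 / 243931419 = 0.01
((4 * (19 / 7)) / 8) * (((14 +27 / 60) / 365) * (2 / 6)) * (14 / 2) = 5491 / 43800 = 0.13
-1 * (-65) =65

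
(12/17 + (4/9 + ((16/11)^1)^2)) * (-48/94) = -483712/290037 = -1.67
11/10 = 1.10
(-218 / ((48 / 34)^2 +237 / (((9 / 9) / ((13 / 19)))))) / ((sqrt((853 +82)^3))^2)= -4142 / 2549364291375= -0.00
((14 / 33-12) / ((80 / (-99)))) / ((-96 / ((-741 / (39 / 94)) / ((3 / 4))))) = 170563 / 480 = 355.34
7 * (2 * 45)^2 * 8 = 453600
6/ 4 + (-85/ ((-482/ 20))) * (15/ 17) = 2223/ 482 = 4.61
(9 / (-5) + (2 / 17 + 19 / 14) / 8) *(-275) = 845955 / 1904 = 444.30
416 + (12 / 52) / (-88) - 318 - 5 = 106389 / 1144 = 93.00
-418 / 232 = -209 / 116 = -1.80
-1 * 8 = -8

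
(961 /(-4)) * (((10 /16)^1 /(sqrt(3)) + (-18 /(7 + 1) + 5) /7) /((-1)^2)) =-10571 /112 - 4805 * sqrt(3) /96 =-181.08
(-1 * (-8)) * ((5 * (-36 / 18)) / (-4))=20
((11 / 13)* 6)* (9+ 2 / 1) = 726 / 13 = 55.85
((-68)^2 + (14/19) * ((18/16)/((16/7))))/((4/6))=16869675/2432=6936.54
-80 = -80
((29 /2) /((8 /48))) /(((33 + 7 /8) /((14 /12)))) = 812 /271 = 3.00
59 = 59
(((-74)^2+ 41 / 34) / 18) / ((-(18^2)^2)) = -62075 / 21415104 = -0.00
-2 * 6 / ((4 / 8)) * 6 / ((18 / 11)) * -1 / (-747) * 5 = -0.59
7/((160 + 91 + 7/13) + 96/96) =13/469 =0.03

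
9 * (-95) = -855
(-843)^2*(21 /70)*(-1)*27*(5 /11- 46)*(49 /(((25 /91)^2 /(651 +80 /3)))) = 7929994435727125671 /68750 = 115345373610576.37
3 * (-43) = -129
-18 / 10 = -9 / 5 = -1.80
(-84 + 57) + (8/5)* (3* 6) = 9/5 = 1.80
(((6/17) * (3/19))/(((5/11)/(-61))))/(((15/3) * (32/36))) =-54351/32300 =-1.68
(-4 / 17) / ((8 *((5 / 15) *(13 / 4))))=-6 / 221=-0.03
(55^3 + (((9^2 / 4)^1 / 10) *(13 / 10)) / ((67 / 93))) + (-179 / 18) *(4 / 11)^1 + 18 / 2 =441450129371 / 2653200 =166384.04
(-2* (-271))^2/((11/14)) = 4112696/11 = 373881.45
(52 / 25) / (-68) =-13 / 425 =-0.03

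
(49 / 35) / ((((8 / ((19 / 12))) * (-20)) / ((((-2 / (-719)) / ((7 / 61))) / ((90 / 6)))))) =-0.00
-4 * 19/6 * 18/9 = -76/3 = -25.33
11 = 11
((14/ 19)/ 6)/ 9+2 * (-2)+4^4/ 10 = 55439/ 2565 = 21.61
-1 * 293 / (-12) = 293 / 12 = 24.42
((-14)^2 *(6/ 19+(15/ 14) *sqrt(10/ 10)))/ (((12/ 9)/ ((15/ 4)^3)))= 26152875/ 2432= 10753.65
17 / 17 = 1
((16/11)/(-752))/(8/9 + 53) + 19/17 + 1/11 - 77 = -323073688/4262665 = -75.79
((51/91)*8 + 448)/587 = 41176/53417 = 0.77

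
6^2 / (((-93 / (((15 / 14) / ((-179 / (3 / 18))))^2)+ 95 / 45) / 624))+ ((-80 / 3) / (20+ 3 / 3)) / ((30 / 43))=-7233747939832 / 3973830850017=-1.82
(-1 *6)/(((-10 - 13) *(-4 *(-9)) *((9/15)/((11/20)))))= 11/1656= 0.01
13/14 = 0.93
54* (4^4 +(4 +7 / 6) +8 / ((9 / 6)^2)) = 14295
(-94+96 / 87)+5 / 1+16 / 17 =-42869 / 493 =-86.96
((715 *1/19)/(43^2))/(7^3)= 715/12049933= 0.00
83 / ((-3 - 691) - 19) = -83 / 713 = -0.12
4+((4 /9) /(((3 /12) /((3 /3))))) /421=15172 /3789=4.00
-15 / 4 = -3.75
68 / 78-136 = -5270 / 39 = -135.13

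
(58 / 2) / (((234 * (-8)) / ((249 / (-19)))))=2407 / 11856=0.20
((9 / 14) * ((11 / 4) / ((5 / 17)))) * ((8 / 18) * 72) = 6732 / 35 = 192.34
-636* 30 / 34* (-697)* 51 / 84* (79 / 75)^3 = 18213353699 / 65625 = 277536.82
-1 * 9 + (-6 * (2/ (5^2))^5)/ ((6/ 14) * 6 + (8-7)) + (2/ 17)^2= -634033591541/ 70556640625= -8.99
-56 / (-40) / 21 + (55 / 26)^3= 2513201 / 263640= 9.53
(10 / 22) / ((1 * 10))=1 / 22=0.05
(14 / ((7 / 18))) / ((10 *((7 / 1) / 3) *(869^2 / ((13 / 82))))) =351 / 1083656035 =0.00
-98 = -98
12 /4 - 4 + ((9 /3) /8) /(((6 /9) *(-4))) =-73 /64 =-1.14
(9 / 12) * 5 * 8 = 30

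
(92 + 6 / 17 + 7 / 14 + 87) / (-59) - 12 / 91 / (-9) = -1661371 / 547638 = -3.03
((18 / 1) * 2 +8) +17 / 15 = 45.13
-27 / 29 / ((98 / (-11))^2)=-3267 / 278516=-0.01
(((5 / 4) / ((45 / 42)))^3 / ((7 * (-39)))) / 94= -0.00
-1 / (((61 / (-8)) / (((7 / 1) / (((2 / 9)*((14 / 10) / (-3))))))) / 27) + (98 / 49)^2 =-14336 / 61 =-235.02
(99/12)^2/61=1089/976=1.12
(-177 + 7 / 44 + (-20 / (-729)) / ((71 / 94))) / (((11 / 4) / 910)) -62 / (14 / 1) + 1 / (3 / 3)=-2565056663966 / 43839873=-58509.67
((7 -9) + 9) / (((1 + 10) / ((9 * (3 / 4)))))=189 / 44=4.30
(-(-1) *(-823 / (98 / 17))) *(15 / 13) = -209865 / 1274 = -164.73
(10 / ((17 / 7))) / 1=70 / 17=4.12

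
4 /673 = 0.01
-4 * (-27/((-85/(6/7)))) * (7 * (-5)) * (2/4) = 324/17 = 19.06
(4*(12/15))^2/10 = 128/125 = 1.02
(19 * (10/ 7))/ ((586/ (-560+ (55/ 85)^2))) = -15363305/ 592739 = -25.92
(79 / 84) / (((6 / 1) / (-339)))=-8927 / 168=-53.14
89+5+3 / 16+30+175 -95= 3267 / 16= 204.19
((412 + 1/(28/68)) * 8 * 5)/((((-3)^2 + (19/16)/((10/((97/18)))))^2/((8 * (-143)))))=-1101079609344000/5395489183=-204074.10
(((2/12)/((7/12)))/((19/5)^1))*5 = 50/133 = 0.38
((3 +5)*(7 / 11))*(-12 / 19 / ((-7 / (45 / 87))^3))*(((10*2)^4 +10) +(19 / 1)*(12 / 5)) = 51858014400 / 249767749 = 207.62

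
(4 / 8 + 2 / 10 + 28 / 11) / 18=119 / 660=0.18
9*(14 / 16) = 63 / 8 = 7.88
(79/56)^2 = 6241/3136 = 1.99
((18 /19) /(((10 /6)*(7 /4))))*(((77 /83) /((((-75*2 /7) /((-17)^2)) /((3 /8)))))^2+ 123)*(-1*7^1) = -4315683359907 /13089100000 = -329.72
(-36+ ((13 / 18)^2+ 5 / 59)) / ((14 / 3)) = -96655 / 12744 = -7.58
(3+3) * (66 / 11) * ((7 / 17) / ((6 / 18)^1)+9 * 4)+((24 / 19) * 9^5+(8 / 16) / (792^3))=24367665197297987 / 320928334848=75928.68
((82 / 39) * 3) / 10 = 41 / 65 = 0.63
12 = 12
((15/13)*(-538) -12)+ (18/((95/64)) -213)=-1029549/1235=-833.64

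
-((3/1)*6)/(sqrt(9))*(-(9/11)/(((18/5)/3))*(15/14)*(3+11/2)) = 11475/308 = 37.26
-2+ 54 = 52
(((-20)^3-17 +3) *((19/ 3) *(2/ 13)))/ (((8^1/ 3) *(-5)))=76133/ 130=585.64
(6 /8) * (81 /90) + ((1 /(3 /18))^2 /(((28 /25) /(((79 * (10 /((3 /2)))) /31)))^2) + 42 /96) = 31209190921 /3767120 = 8284.63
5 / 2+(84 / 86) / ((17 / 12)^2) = 74231 / 24854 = 2.99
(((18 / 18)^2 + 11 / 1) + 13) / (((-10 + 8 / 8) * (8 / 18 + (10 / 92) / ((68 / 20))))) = -19550 / 3353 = -5.83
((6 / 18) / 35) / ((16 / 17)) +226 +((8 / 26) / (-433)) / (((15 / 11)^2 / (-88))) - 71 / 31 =983927674669 / 4397374800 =223.75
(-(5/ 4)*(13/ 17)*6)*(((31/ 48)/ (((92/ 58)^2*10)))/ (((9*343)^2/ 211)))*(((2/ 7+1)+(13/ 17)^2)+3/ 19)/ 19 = -5575491787645/ 16022154023643430656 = -0.00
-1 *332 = -332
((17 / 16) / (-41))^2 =289 / 430336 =0.00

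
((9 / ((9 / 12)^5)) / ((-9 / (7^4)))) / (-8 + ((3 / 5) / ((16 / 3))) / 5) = 983449600 / 775413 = 1268.29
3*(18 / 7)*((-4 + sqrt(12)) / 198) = -12 / 77 + 6*sqrt(3) / 77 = -0.02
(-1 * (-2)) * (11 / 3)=22 / 3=7.33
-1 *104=-104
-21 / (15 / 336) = -2352 / 5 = -470.40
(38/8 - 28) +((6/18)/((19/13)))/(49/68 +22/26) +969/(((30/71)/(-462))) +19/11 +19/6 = -1059522.81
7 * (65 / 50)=91 / 10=9.10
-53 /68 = -0.78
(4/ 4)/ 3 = 1/ 3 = 0.33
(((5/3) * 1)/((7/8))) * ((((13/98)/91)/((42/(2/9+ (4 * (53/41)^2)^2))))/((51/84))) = 2686778320/549556825041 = 0.00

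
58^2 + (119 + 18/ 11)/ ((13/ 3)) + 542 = 562539/ 143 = 3933.84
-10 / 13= -0.77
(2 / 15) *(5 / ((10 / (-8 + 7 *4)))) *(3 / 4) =1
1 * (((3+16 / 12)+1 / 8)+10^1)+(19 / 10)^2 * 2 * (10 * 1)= 10399 / 120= 86.66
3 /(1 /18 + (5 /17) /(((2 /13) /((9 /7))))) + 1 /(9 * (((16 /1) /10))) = 1.26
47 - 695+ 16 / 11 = -7112 / 11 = -646.55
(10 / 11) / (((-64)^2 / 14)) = 35 / 11264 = 0.00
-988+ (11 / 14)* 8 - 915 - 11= -13354 / 7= -1907.71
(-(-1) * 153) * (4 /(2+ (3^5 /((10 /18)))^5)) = 1912500 /50031545099005957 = 0.00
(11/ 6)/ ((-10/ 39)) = -143/ 20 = -7.15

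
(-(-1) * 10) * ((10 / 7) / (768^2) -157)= -1620541415 / 1032192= -1570.00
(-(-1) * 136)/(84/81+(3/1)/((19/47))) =69768/4339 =16.08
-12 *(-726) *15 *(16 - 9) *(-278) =-254303280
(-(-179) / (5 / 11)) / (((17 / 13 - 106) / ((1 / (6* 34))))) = -25597 / 1388220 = -0.02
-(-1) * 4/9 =4/9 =0.44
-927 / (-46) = 927 / 46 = 20.15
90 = 90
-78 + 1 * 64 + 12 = -2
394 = 394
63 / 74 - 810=-59877 / 74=-809.15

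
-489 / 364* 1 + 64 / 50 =-577 / 9100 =-0.06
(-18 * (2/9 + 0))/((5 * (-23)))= 4/115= 0.03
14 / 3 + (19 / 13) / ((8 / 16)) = 296 / 39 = 7.59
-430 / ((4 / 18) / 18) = -34830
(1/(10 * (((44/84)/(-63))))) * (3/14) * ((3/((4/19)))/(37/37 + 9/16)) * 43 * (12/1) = -16676604/1375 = -12128.44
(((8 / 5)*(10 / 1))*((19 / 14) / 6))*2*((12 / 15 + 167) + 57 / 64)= 1025639 / 840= 1221.00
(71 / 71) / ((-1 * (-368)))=1 / 368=0.00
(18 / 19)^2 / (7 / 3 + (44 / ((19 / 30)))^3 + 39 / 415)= 3832110 / 1431740443949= 0.00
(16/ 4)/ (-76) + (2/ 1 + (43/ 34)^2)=3.55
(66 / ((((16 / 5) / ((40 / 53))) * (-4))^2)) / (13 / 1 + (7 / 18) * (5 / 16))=185625 / 10615211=0.02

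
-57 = -57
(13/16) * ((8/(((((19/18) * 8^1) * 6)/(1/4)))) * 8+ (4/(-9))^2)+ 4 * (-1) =-44113/12312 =-3.58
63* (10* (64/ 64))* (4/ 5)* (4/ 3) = 672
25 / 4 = 6.25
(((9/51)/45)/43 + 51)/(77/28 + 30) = 2236864/1436415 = 1.56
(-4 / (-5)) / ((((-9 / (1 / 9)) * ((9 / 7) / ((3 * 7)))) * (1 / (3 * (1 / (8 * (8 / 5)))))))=-49 / 1296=-0.04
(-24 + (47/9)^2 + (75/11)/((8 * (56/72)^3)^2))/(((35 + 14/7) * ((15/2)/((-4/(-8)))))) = 5035420303/744678639936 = 0.01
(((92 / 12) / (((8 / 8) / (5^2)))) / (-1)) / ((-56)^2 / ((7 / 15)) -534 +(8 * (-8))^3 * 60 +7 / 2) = 1150 / 94334703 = 0.00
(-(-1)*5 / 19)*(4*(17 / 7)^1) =340 / 133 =2.56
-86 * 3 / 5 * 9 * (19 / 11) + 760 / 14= -287926 / 385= -747.86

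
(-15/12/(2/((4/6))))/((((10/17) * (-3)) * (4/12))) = 17/24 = 0.71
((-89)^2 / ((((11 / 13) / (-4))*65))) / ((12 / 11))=-7921 / 15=-528.07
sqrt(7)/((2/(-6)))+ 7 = 7 - 3 * sqrt(7) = -0.94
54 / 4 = 27 / 2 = 13.50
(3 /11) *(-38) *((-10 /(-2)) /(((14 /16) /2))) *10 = -91200 /77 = -1184.42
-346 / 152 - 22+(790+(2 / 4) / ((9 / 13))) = 524249 / 684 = 766.45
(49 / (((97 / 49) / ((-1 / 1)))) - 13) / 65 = -3662 / 6305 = -0.58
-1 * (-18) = 18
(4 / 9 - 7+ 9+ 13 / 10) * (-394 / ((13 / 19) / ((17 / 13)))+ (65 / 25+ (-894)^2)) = 25264527051 / 8450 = 2989884.86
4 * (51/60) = 17/5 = 3.40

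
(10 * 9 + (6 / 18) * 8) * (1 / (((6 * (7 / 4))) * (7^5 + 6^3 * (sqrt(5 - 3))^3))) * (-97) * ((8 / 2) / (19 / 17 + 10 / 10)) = -2201342444 / 22850262081 + 14669504 * sqrt(2) / 5924142021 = -0.09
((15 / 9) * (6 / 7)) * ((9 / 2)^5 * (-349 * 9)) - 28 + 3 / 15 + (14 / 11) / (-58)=-1479151419387 / 178640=-8280068.40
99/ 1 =99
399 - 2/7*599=1595/7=227.86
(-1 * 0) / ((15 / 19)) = 0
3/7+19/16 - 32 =-3403/112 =-30.38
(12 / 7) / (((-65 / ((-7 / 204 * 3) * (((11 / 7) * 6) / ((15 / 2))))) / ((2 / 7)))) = 264 / 270725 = 0.00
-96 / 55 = -1.75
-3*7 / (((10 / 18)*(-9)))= 21 / 5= 4.20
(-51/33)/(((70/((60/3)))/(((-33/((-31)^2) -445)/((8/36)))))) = 65434734/73997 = 884.29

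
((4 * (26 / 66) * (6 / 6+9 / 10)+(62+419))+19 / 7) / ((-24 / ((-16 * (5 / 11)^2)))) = 5621480 / 83853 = 67.04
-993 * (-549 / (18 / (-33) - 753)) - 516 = -380513 / 307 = -1239.46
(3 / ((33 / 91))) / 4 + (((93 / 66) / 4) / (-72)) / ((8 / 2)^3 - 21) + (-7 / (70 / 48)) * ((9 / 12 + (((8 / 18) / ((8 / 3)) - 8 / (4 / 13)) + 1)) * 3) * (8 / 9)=422750389 / 1362240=310.33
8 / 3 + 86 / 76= 433 / 114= 3.80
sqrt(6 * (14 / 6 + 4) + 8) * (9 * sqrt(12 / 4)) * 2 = 211.45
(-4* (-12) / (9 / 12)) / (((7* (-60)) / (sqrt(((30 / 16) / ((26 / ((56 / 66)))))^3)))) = -0.00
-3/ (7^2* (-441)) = 1/ 7203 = 0.00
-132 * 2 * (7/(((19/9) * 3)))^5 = -1078202664/2476099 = -435.44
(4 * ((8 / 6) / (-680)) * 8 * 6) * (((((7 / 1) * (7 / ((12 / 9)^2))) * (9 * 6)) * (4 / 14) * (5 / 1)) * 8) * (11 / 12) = -99792 / 17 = -5870.12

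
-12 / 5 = -2.40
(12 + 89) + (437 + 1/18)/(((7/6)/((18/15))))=19269/35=550.54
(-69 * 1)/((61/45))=-50.90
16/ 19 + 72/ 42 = 340/ 133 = 2.56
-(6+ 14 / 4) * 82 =-779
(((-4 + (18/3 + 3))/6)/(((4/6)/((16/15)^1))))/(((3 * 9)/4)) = 16/81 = 0.20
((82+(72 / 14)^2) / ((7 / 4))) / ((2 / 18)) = 191304 / 343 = 557.74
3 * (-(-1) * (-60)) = -180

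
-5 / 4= -1.25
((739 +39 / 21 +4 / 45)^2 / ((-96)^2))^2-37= 183534019492128553201 / 52264543887360000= 3511.64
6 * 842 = 5052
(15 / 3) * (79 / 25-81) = -1946 / 5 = -389.20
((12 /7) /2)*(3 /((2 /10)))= 90 /7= 12.86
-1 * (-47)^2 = -2209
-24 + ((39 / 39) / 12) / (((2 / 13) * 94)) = -54131 / 2256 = -23.99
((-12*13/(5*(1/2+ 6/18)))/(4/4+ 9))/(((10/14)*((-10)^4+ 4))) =-819/1563125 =-0.00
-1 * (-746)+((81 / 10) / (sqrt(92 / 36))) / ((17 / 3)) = 729 * sqrt(23) / 3910+746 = 746.89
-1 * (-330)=330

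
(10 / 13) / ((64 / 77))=385 / 416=0.93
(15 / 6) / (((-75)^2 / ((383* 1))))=383 / 2250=0.17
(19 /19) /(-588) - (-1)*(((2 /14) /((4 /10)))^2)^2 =1679 /115248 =0.01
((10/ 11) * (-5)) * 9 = -450/ 11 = -40.91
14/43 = 0.33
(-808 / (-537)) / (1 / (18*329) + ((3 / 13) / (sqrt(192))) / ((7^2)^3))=1218275741402533632 / 136722444035111 -589647443845824*sqrt(3) / 136722444035111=8903.11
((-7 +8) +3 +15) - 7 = 12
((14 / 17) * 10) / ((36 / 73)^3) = 13615595 / 198288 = 68.67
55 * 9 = 495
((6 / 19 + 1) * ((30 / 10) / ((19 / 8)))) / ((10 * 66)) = 10 / 3971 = 0.00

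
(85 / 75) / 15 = 17 / 225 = 0.08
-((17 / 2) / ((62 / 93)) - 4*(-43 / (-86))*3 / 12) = -49 / 4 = -12.25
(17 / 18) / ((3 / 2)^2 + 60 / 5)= 34 / 513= 0.07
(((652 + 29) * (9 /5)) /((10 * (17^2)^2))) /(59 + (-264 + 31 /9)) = -55161 /7575354700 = -0.00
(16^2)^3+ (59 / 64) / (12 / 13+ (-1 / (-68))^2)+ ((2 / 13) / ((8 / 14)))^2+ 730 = 157371590025023 / 9379669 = 16777947.07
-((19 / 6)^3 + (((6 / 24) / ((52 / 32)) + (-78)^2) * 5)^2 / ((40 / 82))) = -69252380613691 / 36504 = -1897117592.97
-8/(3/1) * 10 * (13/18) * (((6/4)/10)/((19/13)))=-338/171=-1.98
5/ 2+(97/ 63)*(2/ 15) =5113/ 1890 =2.71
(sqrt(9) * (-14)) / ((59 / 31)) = -1302 / 59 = -22.07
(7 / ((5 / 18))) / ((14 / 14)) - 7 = 91 / 5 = 18.20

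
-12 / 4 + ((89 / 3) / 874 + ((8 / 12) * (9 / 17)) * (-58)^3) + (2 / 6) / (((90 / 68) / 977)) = -137639985641 / 2005830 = -68619.97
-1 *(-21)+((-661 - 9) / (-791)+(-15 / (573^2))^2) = 206987847692744 / 9474416266959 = 21.85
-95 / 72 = -1.32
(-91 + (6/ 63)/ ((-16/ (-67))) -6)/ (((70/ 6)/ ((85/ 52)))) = -275893/ 20384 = -13.53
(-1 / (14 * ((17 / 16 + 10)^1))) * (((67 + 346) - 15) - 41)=-2.31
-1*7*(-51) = 357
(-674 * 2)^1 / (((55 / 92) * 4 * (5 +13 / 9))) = -139518 / 1595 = -87.47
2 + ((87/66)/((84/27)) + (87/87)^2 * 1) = 2109/616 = 3.42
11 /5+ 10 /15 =43 /15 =2.87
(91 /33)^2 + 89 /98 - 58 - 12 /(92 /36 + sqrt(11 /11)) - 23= -32384839 /426888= -75.86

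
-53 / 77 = -0.69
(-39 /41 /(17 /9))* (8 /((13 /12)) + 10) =-6102 /697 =-8.75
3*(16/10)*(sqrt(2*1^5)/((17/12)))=288*sqrt(2)/85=4.79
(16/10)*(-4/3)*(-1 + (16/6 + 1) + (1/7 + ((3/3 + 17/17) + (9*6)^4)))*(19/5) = -108567080416/1575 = -68931479.63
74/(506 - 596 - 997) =-74/1087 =-0.07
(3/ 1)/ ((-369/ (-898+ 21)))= 877/ 123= 7.13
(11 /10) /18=11 /180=0.06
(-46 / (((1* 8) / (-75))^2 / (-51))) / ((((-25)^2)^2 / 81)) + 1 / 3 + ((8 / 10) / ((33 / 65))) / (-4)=28178861 / 660000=42.70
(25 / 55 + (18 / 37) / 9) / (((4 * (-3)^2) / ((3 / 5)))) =69 / 8140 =0.01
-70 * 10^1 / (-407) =700 / 407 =1.72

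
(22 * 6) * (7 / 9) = 308 / 3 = 102.67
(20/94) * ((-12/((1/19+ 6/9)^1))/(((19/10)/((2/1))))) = -7200/1927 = -3.74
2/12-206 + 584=2269/6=378.17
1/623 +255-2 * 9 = 147652/623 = 237.00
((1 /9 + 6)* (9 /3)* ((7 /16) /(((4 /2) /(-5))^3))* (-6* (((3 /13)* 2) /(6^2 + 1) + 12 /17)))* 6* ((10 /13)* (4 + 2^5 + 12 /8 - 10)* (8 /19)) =116608078125 /4039438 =28867.40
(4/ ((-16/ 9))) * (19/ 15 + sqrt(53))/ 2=-9 * sqrt(53)/ 8 - 57/ 40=-9.62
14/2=7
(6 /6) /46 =1 /46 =0.02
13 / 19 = 0.68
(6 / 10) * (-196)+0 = -588 / 5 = -117.60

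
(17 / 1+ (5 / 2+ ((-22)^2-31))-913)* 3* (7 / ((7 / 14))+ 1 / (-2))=-71361 / 4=-17840.25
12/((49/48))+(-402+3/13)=-248439/637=-390.01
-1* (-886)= 886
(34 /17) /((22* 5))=0.02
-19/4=-4.75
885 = 885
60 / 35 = 12 / 7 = 1.71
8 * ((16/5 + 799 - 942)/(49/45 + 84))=-50328/3829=-13.14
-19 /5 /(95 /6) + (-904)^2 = 20430394 /25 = 817215.76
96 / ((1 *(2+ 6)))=12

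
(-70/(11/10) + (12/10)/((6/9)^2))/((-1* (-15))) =-6703/1650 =-4.06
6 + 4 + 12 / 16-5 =23 / 4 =5.75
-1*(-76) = 76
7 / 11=0.64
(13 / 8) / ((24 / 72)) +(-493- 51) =-4313 / 8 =-539.12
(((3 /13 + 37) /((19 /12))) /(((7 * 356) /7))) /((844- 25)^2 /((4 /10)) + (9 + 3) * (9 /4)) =968 /24575960799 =0.00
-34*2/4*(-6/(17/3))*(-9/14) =-81/7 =-11.57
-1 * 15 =-15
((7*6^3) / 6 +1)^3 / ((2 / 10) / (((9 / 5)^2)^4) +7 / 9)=697110523815717 / 33558908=20772741.59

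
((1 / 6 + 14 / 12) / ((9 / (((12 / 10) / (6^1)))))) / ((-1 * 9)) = -4 / 1215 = -0.00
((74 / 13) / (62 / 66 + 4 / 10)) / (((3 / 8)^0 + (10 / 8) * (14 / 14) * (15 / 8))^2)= 12503040 / 32892977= 0.38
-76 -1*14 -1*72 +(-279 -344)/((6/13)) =-9071/6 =-1511.83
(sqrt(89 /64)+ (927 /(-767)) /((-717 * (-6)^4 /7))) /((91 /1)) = 103 /1029485808+ sqrt(89) /728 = 0.01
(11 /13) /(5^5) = 11 /40625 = 0.00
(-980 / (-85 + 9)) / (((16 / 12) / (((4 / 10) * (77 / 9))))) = 3773 / 114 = 33.10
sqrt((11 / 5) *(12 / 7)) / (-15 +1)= -sqrt(1155) / 245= -0.14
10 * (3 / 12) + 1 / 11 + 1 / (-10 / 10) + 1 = 57 / 22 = 2.59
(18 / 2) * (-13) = -117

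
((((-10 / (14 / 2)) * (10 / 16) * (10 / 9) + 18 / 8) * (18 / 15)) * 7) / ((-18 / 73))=-23141 / 540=-42.85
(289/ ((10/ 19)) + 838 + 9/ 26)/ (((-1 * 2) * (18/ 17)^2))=-3257897/ 5265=-618.78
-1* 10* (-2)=20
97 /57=1.70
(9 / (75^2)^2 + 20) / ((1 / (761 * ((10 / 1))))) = 107015626522 / 703125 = 152200.00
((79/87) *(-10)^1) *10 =-7900/87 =-90.80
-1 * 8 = -8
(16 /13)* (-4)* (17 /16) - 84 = -1160 /13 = -89.23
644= 644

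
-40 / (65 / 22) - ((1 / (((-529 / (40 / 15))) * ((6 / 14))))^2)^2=-90428514027289264 / 6679378867572333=-13.54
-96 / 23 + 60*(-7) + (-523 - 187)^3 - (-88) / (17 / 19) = -139943328396 / 391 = -357911325.82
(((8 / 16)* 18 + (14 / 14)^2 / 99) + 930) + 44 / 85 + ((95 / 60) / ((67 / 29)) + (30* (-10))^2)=205090187323 / 2255220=90940.21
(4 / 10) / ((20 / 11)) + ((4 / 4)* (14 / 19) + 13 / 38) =617 / 475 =1.30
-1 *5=-5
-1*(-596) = 596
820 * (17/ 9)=13940/ 9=1548.89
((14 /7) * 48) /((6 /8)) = 128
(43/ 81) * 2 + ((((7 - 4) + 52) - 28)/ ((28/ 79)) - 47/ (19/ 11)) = 2155883/ 43092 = 50.03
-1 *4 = -4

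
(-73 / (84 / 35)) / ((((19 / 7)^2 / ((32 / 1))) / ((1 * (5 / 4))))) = -178850 / 1083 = -165.14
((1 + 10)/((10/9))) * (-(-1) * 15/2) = 74.25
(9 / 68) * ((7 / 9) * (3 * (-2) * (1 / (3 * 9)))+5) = 23 / 36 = 0.64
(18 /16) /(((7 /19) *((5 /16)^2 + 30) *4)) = 1368 /53935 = 0.03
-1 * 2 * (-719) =1438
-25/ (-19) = 25/ 19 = 1.32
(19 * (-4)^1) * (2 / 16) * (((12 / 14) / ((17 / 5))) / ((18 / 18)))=-285 / 119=-2.39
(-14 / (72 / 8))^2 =196 / 81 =2.42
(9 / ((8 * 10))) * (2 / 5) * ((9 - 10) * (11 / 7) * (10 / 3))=-33 / 140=-0.24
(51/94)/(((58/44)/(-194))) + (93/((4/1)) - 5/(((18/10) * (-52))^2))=-16896612587/298529712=-56.60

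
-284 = -284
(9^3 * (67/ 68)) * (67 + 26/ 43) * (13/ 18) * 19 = 666337.79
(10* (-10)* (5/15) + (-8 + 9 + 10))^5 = -5556070.40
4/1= 4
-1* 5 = -5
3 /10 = 0.30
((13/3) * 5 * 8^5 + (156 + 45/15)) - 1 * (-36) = 2130505/3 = 710168.33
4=4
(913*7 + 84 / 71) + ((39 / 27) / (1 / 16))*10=4232285 / 639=6623.29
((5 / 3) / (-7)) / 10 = -1 / 42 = -0.02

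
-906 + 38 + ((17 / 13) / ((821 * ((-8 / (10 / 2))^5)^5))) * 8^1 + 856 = -604821814726407486297532021 / 50401817471667723365777408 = -12.00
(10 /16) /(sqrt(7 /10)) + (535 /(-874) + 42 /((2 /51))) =5 * sqrt(70) /56 + 935519 /874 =1071.13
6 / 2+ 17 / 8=41 / 8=5.12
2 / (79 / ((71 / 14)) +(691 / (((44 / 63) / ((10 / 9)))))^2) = 68728 / 41529445279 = 0.00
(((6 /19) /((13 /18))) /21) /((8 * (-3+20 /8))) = -9 /1729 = -0.01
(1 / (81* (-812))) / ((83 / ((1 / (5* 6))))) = -1 / 163772280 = -0.00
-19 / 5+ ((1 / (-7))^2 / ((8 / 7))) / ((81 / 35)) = -12287 / 3240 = -3.79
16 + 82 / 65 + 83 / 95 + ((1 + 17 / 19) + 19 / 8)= 221361 / 9880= 22.40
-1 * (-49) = 49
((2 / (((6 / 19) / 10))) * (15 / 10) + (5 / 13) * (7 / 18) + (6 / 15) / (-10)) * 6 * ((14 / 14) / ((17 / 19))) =10571429 / 16575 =637.79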